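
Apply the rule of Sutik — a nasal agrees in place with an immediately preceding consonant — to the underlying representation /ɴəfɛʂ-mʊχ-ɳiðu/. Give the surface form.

/m/ is a voiced bilabial nasal. The preceding trigger /ʂ/ is retroflex, so /m/ must become retroflex as well.
A voiced retroflex nasal is [ɳ], so the surface segment is [ɳ].
The same rule applies at the second boundary: /ɳ/ → [ɴ] next to /χ/.

[ɴəfɛʂɳʊχɴiðu]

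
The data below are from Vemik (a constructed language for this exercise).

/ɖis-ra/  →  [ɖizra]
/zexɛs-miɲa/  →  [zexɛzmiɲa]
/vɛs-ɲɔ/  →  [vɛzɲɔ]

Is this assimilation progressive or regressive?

regressive

Underlying /s/ is realised as [z] next to /r/; /r/ itself does not change.
/s/ is voiceless while /r/ is voiced; the output [z] is voiced, matching the trigger — so the feature that spreads is voicing.
Checking the remaining alternations: /s/ → [z] before /m/ (voiceless → voiced, matching voiced); /s/ → [z] before /ɲ/ (voiceless → voiced, matching voiced) — only voicing changes, and always toward the following segment.
Since the segment that changes precedes the conditioning segment, the assimilation is regressive.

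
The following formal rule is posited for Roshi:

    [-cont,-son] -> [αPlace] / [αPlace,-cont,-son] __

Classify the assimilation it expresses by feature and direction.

progressive place assimilation

The rule copies the place features (abbreviated [Place]) from the environment onto the target, so the assimilating feature is place.
The conditioning segment sits to the left of the focus bar, meaning the trigger precedes the segment that changes — progressive assimilation.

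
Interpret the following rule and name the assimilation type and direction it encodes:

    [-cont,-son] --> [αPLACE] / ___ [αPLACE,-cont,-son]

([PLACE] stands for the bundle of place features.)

The rule copies the place features (abbreviated [PLACE]) from the environment onto the target, so the assimilating feature is place.
The conditioning segment sits to the right of the focus bar, meaning the trigger follows the segment that changes — regressive assimilation.

regressive place assimilation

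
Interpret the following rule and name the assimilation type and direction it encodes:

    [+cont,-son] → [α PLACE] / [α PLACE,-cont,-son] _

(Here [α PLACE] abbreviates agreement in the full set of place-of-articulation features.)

progressive place assimilation

The shared variable α links the value of the place features (abbreviated [PLACE]) on the target to the same value on the neighbouring segment, so place is the feature that assimilates.
The conditioning segment sits to the left of the focus bar, meaning the trigger precedes the segment that changes — progressive assimilation.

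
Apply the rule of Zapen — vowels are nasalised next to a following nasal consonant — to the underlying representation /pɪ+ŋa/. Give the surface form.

/ɪ/ sits next to the nasal /ŋ/ and is therefore nasalised to [ɪ̃].

[pɪ̃ŋa]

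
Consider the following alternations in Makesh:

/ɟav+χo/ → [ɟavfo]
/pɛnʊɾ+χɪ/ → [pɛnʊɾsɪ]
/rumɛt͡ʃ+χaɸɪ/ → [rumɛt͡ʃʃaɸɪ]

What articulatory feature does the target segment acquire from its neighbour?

Comparing underlying and surface forms, /χ/ → [f] is the alternation; the neighbouring /v/ is constant.
The change uvular → labiodental matches the place of the preceding /v/, identifying this as place assimilation.
Checking the remaining alternations: /χ/ → [s] after /ɾ/ (uvular → alveolar, matching alveolar); /χ/ → [ʃ] after /t͡ʃ/ (uvular → postalveolar, matching postalveolar) — only place changes, and always toward the preceding segment.

place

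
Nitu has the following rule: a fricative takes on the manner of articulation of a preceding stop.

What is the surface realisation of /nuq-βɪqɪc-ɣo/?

[nuqbɪqɪcgo]

/β/ is a voiced bilabial fricative. The preceding trigger /q/ is a stop, so /β/ must become a stop as well.
Changing only its manner to stop gives [b] — the voiced bilabial stop.
The same rule applies at the second boundary: /ɣ/ → [g] next to /c/.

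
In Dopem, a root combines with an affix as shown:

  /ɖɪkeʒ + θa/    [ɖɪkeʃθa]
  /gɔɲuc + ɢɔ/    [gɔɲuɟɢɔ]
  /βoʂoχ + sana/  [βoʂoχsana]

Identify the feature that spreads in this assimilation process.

The segment that alternates is /ʒ/, which surfaces as [ʃ] when adjacent to /θ/.
/ʒ/ is voiced while /θ/ is voiceless; the output [ʃ] is voiceless, matching the trigger — so the feature that spreads is voicing.
Checking the remaining alternation: /c/ → [ɟ] before /ɢ/ (voiceless → voiced, matching voiced) — only voicing changes, and always toward the following segment.
Nothing changes in [βoʂoχsana]: there the adjacent consonants already agree in voicing (/χ/ and /s/ are both voiceless), so this form is consistent with the same rule.

voicing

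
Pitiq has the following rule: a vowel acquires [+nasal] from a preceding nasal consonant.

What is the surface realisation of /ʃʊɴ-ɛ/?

[ʃʊɴɛ̃]

The vowel /ɛ/ is adjacent to the preceding nasal /ɴ/, so it acquires [+nasal] and surfaces as [ɛ̃].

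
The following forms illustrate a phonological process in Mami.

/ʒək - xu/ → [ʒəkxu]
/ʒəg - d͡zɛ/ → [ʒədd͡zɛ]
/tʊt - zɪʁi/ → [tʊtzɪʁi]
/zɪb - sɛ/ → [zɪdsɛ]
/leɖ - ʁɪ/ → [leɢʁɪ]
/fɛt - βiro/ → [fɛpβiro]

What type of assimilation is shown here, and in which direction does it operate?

Comparing underlying and surface forms, /g/ → [d] is the alternation; the neighbouring /d͡z/ is constant.
/g/ is velar while /d͡z/ is alveolar; the output [d] is alveolar, matching the trigger — so the feature that spreads is place.
Manner and voice are unchanged, so the assimilation is partial, not total.
The other alternating forms pattern the same way: /b/ → [d] before /s/ (bilabial → alveolar, matching alveolar); /ɖ/ → [ɢ] before /ʁ/ (retroflex → uvular, matching uvular); /t/ → [p] before /β/ (alveolar → bilabial, matching bilabial) — only place changes, and always toward the following segment.
Nothing changes in [ʒəkxu], [tʊtzɪʁi]: there the adjacent consonants already agree in place (/k/ and /x/ are both velar; /t/ and /z/ are both alveolar), so these forms are consistent with the same rule.
Since the segment that changes precedes the conditioning segment, the assimilation is regressive.

regressive place assimilation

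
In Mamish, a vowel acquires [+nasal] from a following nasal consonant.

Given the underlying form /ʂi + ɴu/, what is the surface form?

The vowel /i/ is adjacent to the following nasal /ɴ/, so it acquires [+nasal] and surfaces as [ĩ].

[ʂĩɴu]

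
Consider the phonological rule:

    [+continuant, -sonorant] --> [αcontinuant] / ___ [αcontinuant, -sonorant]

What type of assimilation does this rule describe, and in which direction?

regressive manner assimilation

The shared variable α links the value of [continuant] on the target to that of the neighbouring obstruent. [continuant] distinguishes stops from fricatives — a manner-of-articulation feature — so this is manner assimilation.
The conditioning segment sits to the right of the focus bar, meaning the trigger follows the segment that changes — regressive assimilation.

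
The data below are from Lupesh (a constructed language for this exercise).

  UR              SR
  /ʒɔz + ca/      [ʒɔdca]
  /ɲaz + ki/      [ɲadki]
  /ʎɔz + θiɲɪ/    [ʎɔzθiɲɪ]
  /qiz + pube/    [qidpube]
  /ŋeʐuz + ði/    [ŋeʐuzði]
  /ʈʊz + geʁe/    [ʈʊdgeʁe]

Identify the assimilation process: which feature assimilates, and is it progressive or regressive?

The segment that alternates is /z/, which surfaces as [d] when adjacent to /c/.
The change fricative → stop matches the manner of the following /c/, identifying this as manner assimilation.
Place and voice are unchanged, so the assimilation is partial, not total.
Checking the remaining alternations: /z/ → [d] before /k/ (fricative → stop, matching a stop); /z/ → [d] before /p/ (fricative → stop, matching a stop); /z/ → [d] before /g/ (fricative → stop, matching a stop) — only manner changes, and always toward the following segment.
No alternation appears in [ʎɔzθiɲɪ], [ŋeʐuzði]: there the adjacent consonants already agree in manner (/z/ and /θ/ are both fricatives; /z/ and /ð/ are both fricatives), so these forms are consistent with the same rule.
The trigger is the following segment, so the direction is regressive (anticipatory).

regressive manner assimilation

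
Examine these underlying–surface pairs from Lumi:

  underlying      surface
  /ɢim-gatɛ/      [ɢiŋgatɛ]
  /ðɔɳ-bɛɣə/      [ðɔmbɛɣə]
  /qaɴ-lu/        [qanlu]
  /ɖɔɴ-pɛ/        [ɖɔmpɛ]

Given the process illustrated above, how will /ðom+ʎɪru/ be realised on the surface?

The data show regressive place assimilation: /m/ → [ŋ] before /g/; /ɳ/ → [m] before /b/; /ɴ/ → [n] before /l/; /ɴ/ → [m] before /p/. In each pair only place changes, matching the following consonant, while manner and voice stay constant.
/m/ is a voiced bilabial nasal. The following trigger /ʎ/ is palatal, so /m/ must become palatal as well.
A voiced palatal nasal is [ɲ], so the surface segment is [ɲ].

[ðoɲʎɪru]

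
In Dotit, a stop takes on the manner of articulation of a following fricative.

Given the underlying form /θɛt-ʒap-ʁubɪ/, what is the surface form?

The rule targets /t/ (voiceless alveolar stop), which sits before the trigger /ʒ/ (fricative).
Changing only its manner to fricative gives [s] — the voiceless alveolar fricative.
The same rule applies at the second boundary: /p/ → [ɸ] next to /ʁ/.

[θɛsʒaɸʁubɪ]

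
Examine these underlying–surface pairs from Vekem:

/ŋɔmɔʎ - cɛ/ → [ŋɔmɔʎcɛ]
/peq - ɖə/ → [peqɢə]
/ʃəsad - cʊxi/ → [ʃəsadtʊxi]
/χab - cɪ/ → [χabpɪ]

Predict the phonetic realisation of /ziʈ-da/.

The data show progressive place assimilation: /ɖ/ → [ɢ] after /q/; /c/ → [t] after /d/; /c/ → [p] after /b/. In each pair only place changes, matching the preceding consonant, while manner and voice stay constant.
No alternation appears in [ŋɔmɔʎcɛ]: there the adjacent consonants already agree in place (/c/ and /ʎ/ are both palatal), so this form is consistent with the same rule.
The rule targets /d/ (voiced alveolar stop), which sits after the trigger /ʈ/ (retroflex).
The voiced retroflex stop is [ɖ], so /d/ → [ɖ].

[ziʈɖa]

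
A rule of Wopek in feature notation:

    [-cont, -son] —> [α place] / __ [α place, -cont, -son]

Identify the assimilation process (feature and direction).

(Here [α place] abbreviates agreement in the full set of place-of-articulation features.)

regressive place assimilation

The shared variable α links the value of the place features (abbreviated [place]) on the target to the same value on the neighbouring segment, so place is the feature that assimilates.
The conditioning segment sits to the right of the focus bar, meaning the trigger follows the segment that changes — regressive assimilation.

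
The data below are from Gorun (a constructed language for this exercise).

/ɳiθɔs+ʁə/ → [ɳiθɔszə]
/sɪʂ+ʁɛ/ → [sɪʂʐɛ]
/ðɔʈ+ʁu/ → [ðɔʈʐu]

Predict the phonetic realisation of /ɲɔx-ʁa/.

[ɲɔxɣa]

The data show progressive place assimilation: /ʁ/ → [z] after /s/; /ʁ/ → [ʐ] after /ʂ/; /ʁ/ → [ʐ] after /ʈ/. In each pair only place changes, matching the preceding consonant, while manner and voice stay constant.
/ʁ/ is a voiced uvular fricative. The preceding trigger /x/ is velar, so /ʁ/ must become velar as well.
Changing only its place to velar gives [ɣ] — the voiced velar fricative.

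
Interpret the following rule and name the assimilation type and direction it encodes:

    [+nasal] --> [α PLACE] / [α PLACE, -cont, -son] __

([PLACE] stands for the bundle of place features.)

The shared variable α links the value of the place features (abbreviated [PLACE]) on the target to the same value on the neighbouring segment, so place is the feature that assimilates.
Since the environment is written before the underscore, the trigger precedes the target; the direction is progressive.

progressive place assimilation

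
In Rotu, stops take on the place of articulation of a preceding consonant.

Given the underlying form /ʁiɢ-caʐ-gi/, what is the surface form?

/c/ is a voiceless palatal stop. The preceding trigger /ɢ/ is uvular, so /c/ must become uvular as well.
The voiceless uvular stop is [q], so /c/ → [q].
At the second juncture, /g/ likewise becomes [ɖ] adjacent to /ʐ/.

[ʁiɢqaʐɖi]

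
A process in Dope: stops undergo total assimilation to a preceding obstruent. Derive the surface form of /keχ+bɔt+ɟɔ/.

/b/ is the segment targeted by the rule; it sits immediately after /χ/, so it assimilates completely and surfaces as [χ].
At the second juncture, /ɟ/ likewise becomes [t] adjacent to /t/.

[keχχɔttɔ]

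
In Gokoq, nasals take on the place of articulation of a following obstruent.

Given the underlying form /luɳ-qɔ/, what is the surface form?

[luɴqɔ]

The rule targets /ɳ/ (voiced retroflex nasal), which sits before the trigger /q/ (uvular).
The voiced uvular nasal is [ɴ], so /ɳ/ → [ɴ].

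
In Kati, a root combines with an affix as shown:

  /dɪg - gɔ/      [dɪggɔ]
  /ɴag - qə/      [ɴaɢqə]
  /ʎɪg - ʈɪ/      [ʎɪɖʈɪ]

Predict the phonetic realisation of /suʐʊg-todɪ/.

The data show regressive place assimilation: /g/ → [ɢ] before /q/; /g/ → [ɖ] before /ʈ/. In each pair only place changes, matching the following consonant, while manner and voice stay constant.
No alternation appears in [dɪggɔ]: there the adjacent consonants already agree in place (/g/ and /g/ are both velar), so this form is consistent with the same rule.
The rule targets /g/ (voiced velar stop), which sits before the trigger /t/ (alveolar).
A voiced alveolar stop is [d], so the surface segment is [d].

[suʐʊdtodɪ]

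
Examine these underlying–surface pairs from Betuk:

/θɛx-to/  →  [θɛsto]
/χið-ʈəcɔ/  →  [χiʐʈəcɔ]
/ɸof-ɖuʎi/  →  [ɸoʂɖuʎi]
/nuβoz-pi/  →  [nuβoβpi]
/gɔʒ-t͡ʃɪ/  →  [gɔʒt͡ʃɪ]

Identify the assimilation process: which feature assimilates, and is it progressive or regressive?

regressive place assimilation

Underlying /x/ is realised as [s] next to /t/; /t/ itself does not change.
The change velar → alveolar matches the place of the following /t/, identifying this as place assimilation.
Manner and voice are unchanged, so the assimilation is partial, not total.
The same holds elsewhere in the data: /ð/ → [ʐ] before /ʈ/ (dental → retroflex, matching retroflex); /f/ → [ʂ] before /ɖ/ (labiodental → retroflex, matching retroflex); /z/ → [β] before /p/ (alveolar → bilabial, matching bilabial) — only place changes, and always toward the following segment.
No alternation appears in [gɔʒt͡ʃɪ]: there the adjacent consonants already agree in place (/ʒ/ and /t͡ʃ/ are both postalveolar), so this form is consistent with the same rule.
Since the segment that changes precedes the conditioning segment, the assimilation is regressive.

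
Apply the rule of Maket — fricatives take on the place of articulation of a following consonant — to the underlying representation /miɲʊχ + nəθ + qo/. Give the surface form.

The rule targets /χ/ (voiceless uvular fricative), which sits before the trigger /n/ (alveolar).
A voiceless alveolar fricative is [s], so the surface segment is [s].
At the second juncture, /θ/ likewise becomes [χ] adjacent to /q/.

[miɲʊsnəχqo]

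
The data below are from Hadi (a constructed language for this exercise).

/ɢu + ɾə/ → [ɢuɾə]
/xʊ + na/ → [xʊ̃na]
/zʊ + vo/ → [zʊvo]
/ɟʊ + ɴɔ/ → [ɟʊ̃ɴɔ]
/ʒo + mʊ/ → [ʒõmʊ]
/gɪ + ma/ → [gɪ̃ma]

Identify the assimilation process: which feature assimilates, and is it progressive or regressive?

The vowel /ʊ/ surfaces as nasalised [ʊ̃] next to the following nasal /n/ — it has acquired the [+nasal] feature of its neighbour.
The other forms show the same pattern: /ʊ/ → [ʊ̃] before /ɴ/; /o/ → [õ] before /m/; /ɪ/ → [ɪ̃] before /m/ — each time a vowel is nasalised next to a following nasal.
No change occurs in [ɢuɾə], [zʊvo] because the vowel at the boundary is adjacent to an oral consonant, not a nasal (/u/ next to /ɾ/; /ʊ/ next to /v/).
Because the conditioning nasal is to the right of the vowel that changes, the process is regressive (anticipatory).

regressive nasality assimilation (vowel nasalisation)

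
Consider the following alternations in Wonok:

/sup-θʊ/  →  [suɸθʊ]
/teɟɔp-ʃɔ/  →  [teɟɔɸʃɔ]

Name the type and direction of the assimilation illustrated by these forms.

The segment that alternates is /p/, which surfaces as [ɸ] when adjacent to /θ/.
/p/ is a stop while /θ/ is a fricative; the output [ɸ] is a fricative, matching the trigger — so the feature that spreads is manner.
Place and voice are unchanged, so the assimilation is partial, not total.
The same holds elsewhere in the data: /p/ → [ɸ] before /ʃ/ (stop → fricative, matching a fricative) — only manner changes, and always toward the following segment.
Since the segment that changes precedes the conditioning segment, the assimilation is regressive.

regressive manner assimilation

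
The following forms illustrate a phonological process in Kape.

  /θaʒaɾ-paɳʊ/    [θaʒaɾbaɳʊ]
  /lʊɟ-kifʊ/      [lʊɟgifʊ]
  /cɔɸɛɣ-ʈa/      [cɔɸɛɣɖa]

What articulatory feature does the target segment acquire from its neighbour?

voicing

Comparing underlying and surface forms, /p/ → [b] is the alternation; the neighbouring /ɾ/ is constant.
/p/ is voiceless while /ɾ/ is voiced; the output [b] is voiced, matching the trigger — so the feature that spreads is voicing.
The other alternating forms pattern the same way: /k/ → [g] after /ɟ/ (voiceless → voiced, matching voiced); /ʈ/ → [ɖ] after /ɣ/ (voiceless → voiced, matching voiced) — only voicing changes, and always toward the preceding segment.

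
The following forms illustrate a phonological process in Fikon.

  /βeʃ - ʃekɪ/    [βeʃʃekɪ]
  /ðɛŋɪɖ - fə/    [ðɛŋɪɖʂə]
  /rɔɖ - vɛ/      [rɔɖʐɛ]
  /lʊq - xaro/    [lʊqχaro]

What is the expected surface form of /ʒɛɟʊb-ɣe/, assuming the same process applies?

The data show progressive place assimilation: /f/ → [ʂ] after /ɖ/; /v/ → [ʐ] after /ɖ/; /x/ → [χ] after /q/. In each pair only place changes, matching the preceding consonant, while manner and voice stay constant.
No alternation appears in [βeʃʃekɪ]: there the adjacent consonants already agree in place (/ʃ/ and /ʃ/ are both postalveolar), so this form is consistent with the same rule.
The rule targets /ɣ/ (voiced velar fricative), which sits after the trigger /b/ (bilabial).
The voiced bilabial fricative is [β], so /ɣ/ → [β].

[ʒɛɟʊbβe]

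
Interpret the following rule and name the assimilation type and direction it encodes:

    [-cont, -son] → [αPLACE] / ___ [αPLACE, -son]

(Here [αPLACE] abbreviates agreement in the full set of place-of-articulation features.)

The rule copies the place features (abbreviated [PLACE]) from the environment onto the target, so the assimilating feature is place.
Since the environment is written after the underscore, the trigger follows the target; the direction is regressive.

regressive place assimilation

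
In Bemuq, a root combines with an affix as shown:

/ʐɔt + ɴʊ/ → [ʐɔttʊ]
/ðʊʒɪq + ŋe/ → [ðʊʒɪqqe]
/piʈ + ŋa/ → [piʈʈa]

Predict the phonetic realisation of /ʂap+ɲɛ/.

[ʂappɛ]

The data show progressive total assimilation (/ɴ/ → [t] after /t/; /ŋ/ → [q] after /q/; /ŋ/ → [ʈ] after /ʈ/): in every case the target segment becomes identical to its preceding neighbour, copying more than a single feature.
/ɲ/ is the segment targeted by the rule; it sits immediately after /p/, so it assimilates completely and surfaces as [p].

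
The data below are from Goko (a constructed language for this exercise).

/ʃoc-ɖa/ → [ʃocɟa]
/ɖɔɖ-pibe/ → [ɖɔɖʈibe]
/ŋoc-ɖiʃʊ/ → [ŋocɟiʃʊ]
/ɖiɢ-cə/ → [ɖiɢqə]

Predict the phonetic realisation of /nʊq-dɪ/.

The data show progressive place assimilation: /ɖ/ → [ɟ] after /c/; /p/ → [ʈ] after /ɖ/; /c/ → [q] after /ɢ/. In each pair only place changes, matching the preceding consonant, while manner and voice stay constant.
The rule targets /d/ (voiced alveolar stop), which sits after the trigger /q/ (uvular).
A voiced uvular stop is [ɢ], so the surface segment is [ɢ].

[nʊqɢɪ]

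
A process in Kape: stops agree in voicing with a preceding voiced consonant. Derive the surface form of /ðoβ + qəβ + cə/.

[ðoβɢəβɟə]

The rule targets /q/ (voiceless uvular stop), which sits after the trigger /β/ (voiced).
The voiced uvular stop is [ɢ], so /q/ → [ɢ].
At the second juncture, /c/ likewise becomes [ɟ] adjacent to /β/.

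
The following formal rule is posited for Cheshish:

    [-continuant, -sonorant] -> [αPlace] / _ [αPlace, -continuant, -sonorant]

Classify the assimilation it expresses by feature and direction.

regressive place assimilation

The shared variable α links the value of the place features (abbreviated [Place]) on the target to the same value on the neighbouring segment, so place is the feature that assimilates.
The conditioning segment sits to the right of the focus bar, meaning the trigger follows the segment that changes — regressive assimilation.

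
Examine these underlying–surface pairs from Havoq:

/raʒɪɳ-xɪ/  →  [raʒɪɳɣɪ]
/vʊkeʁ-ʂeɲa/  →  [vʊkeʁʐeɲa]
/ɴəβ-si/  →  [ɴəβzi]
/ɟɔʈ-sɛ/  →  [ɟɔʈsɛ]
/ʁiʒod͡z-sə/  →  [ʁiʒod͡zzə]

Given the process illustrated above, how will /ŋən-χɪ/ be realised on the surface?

The data show progressive voicing assimilation: /x/ → [ɣ] after /ɳ/; /ʂ/ → [ʐ] after /ʁ/; /s/ → [z] after /β/; /s/ → [z] after /d͡z/. In each pair only voicing changes, matching the preceding consonant, while place and manner stay constant.
No alternation appears in [ɟɔʈsɛ]: there the adjacent consonants already agree in voicing (/s/ and /ʈ/ are both voiceless), so this form is consistent with the same rule.
The rule targets /χ/ (voiceless uvular fricative), which sits after the trigger /n/ (voiced).
A voiced uvular fricative is [ʁ], so the surface segment is [ʁ].

[ŋənʁɪ]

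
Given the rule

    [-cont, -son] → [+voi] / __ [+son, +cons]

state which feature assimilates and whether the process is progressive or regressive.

The structural change is [+voi], and the conditioning segment [+son, +cons] (a sonorant consonant) is itself voiced, so the target comes to share the voicing of its neighbour — voicing assimilation.
The conditioning segment sits to the right of the focus bar, meaning the trigger follows the segment that changes — regressive assimilation.

regressive voicing assimilation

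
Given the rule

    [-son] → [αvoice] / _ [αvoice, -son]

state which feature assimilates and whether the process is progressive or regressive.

regressive voicing assimilation

The shared variable α links the value of [voice] on the target to the same value on the neighbouring segment, so voicing is the feature that assimilates.
Since the environment is written after the underscore, the trigger follows the target; the direction is regressive.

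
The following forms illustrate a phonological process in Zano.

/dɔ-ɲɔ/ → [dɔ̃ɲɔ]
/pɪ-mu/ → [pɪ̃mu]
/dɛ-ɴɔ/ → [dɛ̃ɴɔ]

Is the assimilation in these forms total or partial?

The vowel /ɔ/ surfaces as nasalised [ɔ̃] next to the following nasal /ɲ/ — it has acquired the [+nasal] feature of its neighbour.
Likewise in the remaining data: /ɪ/ → [ɪ̃] before /m/; /ɛ/ → [ɛ̃] before /ɴ/ — each time a vowel is nasalised next to a following nasal.

partial assimilation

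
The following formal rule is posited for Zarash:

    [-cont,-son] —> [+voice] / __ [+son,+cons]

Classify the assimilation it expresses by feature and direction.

The structural change is [+voice], and the conditioning segment [+son,+cons] (a sonorant consonant) is itself voiced, so the target comes to share the voicing of its neighbour — voicing assimilation.
The conditioning segment sits to the right of the focus bar, meaning the trigger follows the segment that changes — regressive assimilation.

regressive voicing assimilation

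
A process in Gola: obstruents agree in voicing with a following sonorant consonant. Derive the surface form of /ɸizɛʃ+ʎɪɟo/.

[ɸizɛʒʎɪɟo]

The rule targets /ʃ/ (voiceless postalveolar fricative), which sits before the trigger /ʎ/ (voiced).
Changing only its voicing to voiced gives [ʒ] — the voiced postalveolar fricative.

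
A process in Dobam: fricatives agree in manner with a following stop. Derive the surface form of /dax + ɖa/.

[dakɖa]

/x/ is a voiceless velar fricative. The following trigger /ɖ/ is a stop, so /x/ must become a stop as well.
Changing only its manner to stop gives [k] — the voiceless velar stop.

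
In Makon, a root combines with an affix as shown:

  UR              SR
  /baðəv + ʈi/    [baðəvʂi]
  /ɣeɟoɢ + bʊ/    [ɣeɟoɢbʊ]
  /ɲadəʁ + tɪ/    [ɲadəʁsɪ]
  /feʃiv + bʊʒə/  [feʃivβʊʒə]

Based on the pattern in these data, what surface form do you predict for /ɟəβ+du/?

The data show progressive manner assimilation: /ʈ/ → [ʂ] after /v/; /t/ → [s] after /ʁ/; /b/ → [β] after /v/. In each pair only manner changes, matching the preceding consonant, while place and voice stay constant.
No alternation appears in [ɣeɟoɢbʊ]: there the adjacent consonants already agree in manner (/b/ and /ɢ/ are both stops), so this form is consistent with the same rule.
/d/ is a voiced alveolar stop. The preceding trigger /β/ is a fricative, so /d/ must become a fricative as well.
A voiced alveolar fricative is [z], so the surface segment is [z].

[ɟəβzu]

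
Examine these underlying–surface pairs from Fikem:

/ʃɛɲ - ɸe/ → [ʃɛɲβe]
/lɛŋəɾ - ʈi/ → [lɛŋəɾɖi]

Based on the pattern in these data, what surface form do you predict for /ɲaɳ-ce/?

[ɲaɳɟe]

The data show progressive voicing assimilation: /ɸ/ → [β] after /ɲ/; /ʈ/ → [ɖ] after /ɾ/. In each pair only voicing changes, matching the preceding consonant, while place and manner stay constant.
The rule targets /c/ (voiceless palatal stop), which sits after the trigger /ɳ/ (voiced).
Changing only its voicing to voiced gives [ɟ] — the voiced palatal stop.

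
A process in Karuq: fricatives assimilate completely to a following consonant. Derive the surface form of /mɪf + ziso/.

/f/ is the segment targeted by the rule; it sits immediately before /z/, so it assimilates completely and surfaces as [z].

[mɪzziso]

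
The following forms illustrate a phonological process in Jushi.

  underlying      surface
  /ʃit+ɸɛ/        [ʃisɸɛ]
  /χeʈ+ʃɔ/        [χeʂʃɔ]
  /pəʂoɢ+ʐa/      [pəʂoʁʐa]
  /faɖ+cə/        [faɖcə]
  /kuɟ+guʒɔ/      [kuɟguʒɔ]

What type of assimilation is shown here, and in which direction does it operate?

Comparing underlying and surface forms, /t/ → [s] is the alternation; the neighbouring /ɸ/ is constant.
/t/ is a stop while /ɸ/ is a fricative; the output [s] is a fricative, matching the trigger — so the feature that spreads is manner.
Place and voice are unchanged, so the assimilation is partial, not total.
Checking the remaining alternations: /ʈ/ → [ʂ] before /ʃ/ (stop → fricative, matching a fricative); /ɢ/ → [ʁ] before /ʐ/ (stop → fricative, matching a fricative) — only manner changes, and always toward the following segment.
No alternation appears in [faɖcə], [kuɟguʒɔ]: there the adjacent consonants already agree in manner (/ɖ/ and /c/ are both stops; /ɟ/ and /g/ are both stops), so these forms are consistent with the same rule.
Since the segment that changes precedes the conditioning segment, the assimilation is regressive.

regressive manner assimilation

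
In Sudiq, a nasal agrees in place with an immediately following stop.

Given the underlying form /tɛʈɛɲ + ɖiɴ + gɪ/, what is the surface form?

[tɛʈɛɳɖiŋgɪ]

/ɲ/ is a voiced palatal nasal. The following trigger /ɖ/ is retroflex, so /ɲ/ must become retroflex as well.
A voiced retroflex nasal is [ɳ], so the surface segment is [ɳ].
The same rule applies at the second boundary: /ɴ/ → [ŋ] next to /g/.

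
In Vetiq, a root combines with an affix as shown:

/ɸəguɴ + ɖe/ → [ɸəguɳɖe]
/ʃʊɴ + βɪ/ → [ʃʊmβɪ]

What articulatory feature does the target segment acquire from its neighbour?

place

Underlying /ɴ/ is realised as [ɳ] next to /ɖ/; /ɖ/ itself does not change.
/ɴ/ is uvular while /ɖ/ is retroflex; the output [ɳ] is retroflex, matching the trigger — so the feature that spreads is place.
The other alternating form patterns the same way: /ɴ/ → [m] before /β/ (uvular → bilabial, matching bilabial) — only place changes, and always toward the following segment.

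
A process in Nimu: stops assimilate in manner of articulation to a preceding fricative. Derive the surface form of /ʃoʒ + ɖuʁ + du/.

[ʃoʒʐuʁzu]

The rule targets /ɖ/ (voiced retroflex stop), which sits after the trigger /ʒ/ (fricative).
Changing only its manner to fricative gives [ʐ] — the voiced retroflex fricative.
The same rule applies at the second boundary: /d/ → [z] next to /ʁ/.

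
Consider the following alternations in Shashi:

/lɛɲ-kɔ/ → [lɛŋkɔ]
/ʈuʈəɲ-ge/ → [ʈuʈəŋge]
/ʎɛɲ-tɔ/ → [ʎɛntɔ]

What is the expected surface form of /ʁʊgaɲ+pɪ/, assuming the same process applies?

[ʁʊgampɪ]

The data show regressive place assimilation: /ɲ/ → [ŋ] before /k/; /ɲ/ → [ŋ] before /g/; /ɲ/ → [n] before /t/. In each pair only place changes, matching the following consonant, while manner and voice stay constant.
The rule targets /ɲ/ (voiced palatal nasal), which sits before the trigger /p/ (bilabial).
A voiced bilabial nasal is [m], so the surface segment is [m].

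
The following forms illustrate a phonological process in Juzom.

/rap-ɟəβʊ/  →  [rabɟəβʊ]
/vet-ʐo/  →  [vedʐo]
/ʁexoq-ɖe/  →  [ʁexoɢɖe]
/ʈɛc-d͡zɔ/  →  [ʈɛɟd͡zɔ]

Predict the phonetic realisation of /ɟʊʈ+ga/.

The data show regressive voicing assimilation: /p/ → [b] before /ɟ/; /t/ → [d] before /ʐ/; /q/ → [ɢ] before /ɖ/; /c/ → [ɟ] before /d͡z/. In each pair only voicing changes, matching the following consonant, while place and manner stay constant.
The rule targets /ʈ/ (voiceless retroflex stop), which sits before the trigger /g/ (voiced).
The voiced retroflex stop is [ɖ], so /ʈ/ → [ɖ].

[ɟʊɖga]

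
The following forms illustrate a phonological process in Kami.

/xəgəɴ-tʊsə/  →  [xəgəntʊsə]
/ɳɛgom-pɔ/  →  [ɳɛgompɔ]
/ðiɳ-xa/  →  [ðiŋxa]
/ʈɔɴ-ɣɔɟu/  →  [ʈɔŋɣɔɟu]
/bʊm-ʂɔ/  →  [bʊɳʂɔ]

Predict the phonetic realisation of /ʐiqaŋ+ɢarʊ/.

The data show regressive place assimilation: /ɴ/ → [n] before /t/; /ɳ/ → [ŋ] before /x/; /ɴ/ → [ŋ] before /ɣ/; /m/ → [ɳ] before /ʂ/. In each pair only place changes, matching the following consonant, while manner and voice stay constant.
No alternation appears in [ɳɛgompɔ]: there the adjacent consonants already agree in place (/m/ and /p/ are both bilabial), so this form is consistent with the same rule.
The rule targets /ŋ/ (voiced velar nasal), which sits before the trigger /ɢ/ (uvular).
A voiced uvular nasal is [ɴ], so the surface segment is [ɴ].

[ʐiqaɴɢarʊ]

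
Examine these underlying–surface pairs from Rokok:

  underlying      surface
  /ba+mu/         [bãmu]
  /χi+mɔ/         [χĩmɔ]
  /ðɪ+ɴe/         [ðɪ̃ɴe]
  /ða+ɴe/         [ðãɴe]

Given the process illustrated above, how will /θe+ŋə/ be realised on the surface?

The data show regressive nasality assimilation (vowel nasalisation): /a/ → [ã] before /m/; /i/ → [ĩ] before /m/; /ɪ/ → [ɪ̃] before /ɴ/; /a/ → [ã] before /ɴ/ — a vowel is nasalised by an immediately following nasal consonant.
/e/ sits next to the nasal /ŋ/ and is therefore nasalised to [ẽ].

[θẽŋə]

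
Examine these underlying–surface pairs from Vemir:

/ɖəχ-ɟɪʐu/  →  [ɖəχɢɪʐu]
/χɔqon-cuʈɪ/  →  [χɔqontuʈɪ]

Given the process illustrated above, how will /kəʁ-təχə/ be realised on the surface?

The data show progressive place assimilation: /ɟ/ → [ɢ] after /χ/; /c/ → [t] after /n/. In each pair only place changes, matching the preceding consonant, while manner and voice stay constant.
/t/ is a voiceless alveolar stop. The preceding trigger /ʁ/ is uvular, so /t/ must become uvular as well.
Changing only its place to uvular gives [q] — the voiceless uvular stop.

[kəʁqəχə]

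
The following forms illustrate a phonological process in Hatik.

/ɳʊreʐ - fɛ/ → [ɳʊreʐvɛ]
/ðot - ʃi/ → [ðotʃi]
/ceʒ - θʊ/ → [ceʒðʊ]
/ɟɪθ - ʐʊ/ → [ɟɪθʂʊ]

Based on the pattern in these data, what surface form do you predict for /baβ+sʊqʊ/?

[baβzʊqʊ]

The data show progressive voicing assimilation: /f/ → [v] after /ʐ/; /θ/ → [ð] after /ʒ/; /ʐ/ → [ʂ] after /θ/. In each pair only voicing changes, matching the preceding consonant, while place and manner stay constant.
No alternation appears in [ðotʃi]: there the adjacent consonants already agree in voicing (/ʃ/ and /t/ are both voiceless), so this form is consistent with the same rule.
/s/ is a voiceless alveolar fricative. The preceding trigger /β/ is voiced, so /s/ must become voiced as well.
The voiced alveolar fricative is [z], so /s/ → [z].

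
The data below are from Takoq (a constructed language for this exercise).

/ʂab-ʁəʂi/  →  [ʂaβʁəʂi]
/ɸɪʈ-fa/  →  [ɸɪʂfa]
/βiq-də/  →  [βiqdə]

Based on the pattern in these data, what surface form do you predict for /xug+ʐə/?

[xuɣʐə]

The data show regressive manner assimilation: /b/ → [β] before /ʁ/; /ʈ/ → [ʂ] before /f/. In each pair only manner changes, matching the following consonant, while place and voice stay constant.
No alternation appears in [βiqdə]: there the adjacent consonants already agree in manner (/q/ and /d/ are both stops), so this form is consistent with the same rule.
The rule targets /g/ (voiced velar stop), which sits before the trigger /ʐ/ (fricative).
A voiced velar fricative is [ɣ], so the surface segment is [ɣ].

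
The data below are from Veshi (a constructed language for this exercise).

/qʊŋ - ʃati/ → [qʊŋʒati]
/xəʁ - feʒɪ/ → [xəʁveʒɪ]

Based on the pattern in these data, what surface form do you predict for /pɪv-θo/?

[pɪvðo]

The data show progressive voicing assimilation: /ʃ/ → [ʒ] after /ŋ/; /f/ → [v] after /ʁ/. In each pair only voicing changes, matching the preceding consonant, while place and manner stay constant.
The rule targets /θ/ (voiceless dental fricative), which sits after the trigger /v/ (voiced).
The voiced dental fricative is [ð], so /θ/ → [ð].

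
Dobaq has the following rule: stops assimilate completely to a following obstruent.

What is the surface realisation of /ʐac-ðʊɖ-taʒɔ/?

/c/ is the segment targeted by the rule; it sits immediately before /ð/, so it assimilates completely and surfaces as [ð].
The same rule applies at the second boundary: /ɖ/ → [t] next to /t/.

[ʐaððʊttaʒɔ]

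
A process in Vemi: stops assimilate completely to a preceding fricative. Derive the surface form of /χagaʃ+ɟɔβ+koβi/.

/ɟ/ is the segment targeted by the rule; it sits immediately after /ʃ/, so it assimilates completely and surfaces as [ʃ].
At the second juncture, /k/ likewise becomes [β] adjacent to /β/.

[χagaʃʃɔββoβi]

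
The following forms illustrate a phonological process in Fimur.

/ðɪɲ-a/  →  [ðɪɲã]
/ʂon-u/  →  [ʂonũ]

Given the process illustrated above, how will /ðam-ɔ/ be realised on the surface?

The data show progressive nasality assimilation (vowel nasalisation): /a/ → [ã] after /ɲ/; /u/ → [ũ] after /n/ — a vowel is nasalised by an immediately preceding nasal consonant.
The vowel /ɔ/ is adjacent to the preceding nasal /m/, so it acquires [+nasal] and surfaces as [ɔ̃].

[ðamɔ̃]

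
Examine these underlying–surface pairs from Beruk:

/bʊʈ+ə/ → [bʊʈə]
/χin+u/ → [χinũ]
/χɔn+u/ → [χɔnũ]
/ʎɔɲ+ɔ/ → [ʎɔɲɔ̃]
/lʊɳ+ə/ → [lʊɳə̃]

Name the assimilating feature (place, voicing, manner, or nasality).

The vowel /u/ surfaces as nasalised [ũ] next to the preceding nasal /n/ — it has acquired the [+nasal] feature of its neighbour.
Likewise in the remaining data: /ɔ/ → [ɔ̃] after /ɲ/; /ə/ → [ə̃] after /ɳ/ — each time a vowel is nasalised next to a preceding nasal.
No change occurs in [bʊʈə] because the vowel at the boundary is adjacent to an oral consonant, not a nasal (/ə/ next to /ʈ/).

nasality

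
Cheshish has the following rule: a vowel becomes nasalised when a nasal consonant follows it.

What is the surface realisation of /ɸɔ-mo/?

/ɔ/ sits next to the nasal /m/ and is therefore nasalised to [ɔ̃].

[ɸɔ̃mo]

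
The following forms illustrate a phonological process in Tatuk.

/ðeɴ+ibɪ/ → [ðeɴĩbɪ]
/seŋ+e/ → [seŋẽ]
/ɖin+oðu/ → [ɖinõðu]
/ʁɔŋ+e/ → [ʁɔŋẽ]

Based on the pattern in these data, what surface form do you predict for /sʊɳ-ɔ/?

The data show progressive nasality assimilation (vowel nasalisation): /i/ → [ĩ] after /ɴ/; /e/ → [ẽ] after /ŋ/; /o/ → [õ] after /n/ — a vowel is nasalised by an immediately preceding nasal consonant.
The vowel /ɔ/ is adjacent to the preceding nasal /ɳ/, so it acquires [+nasal] and surfaces as [ɔ̃].

[sʊɳɔ̃]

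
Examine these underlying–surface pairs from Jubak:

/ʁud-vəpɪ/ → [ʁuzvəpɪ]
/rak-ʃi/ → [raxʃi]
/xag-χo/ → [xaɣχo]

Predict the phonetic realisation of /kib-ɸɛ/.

[kiβɸɛ]

The data show regressive manner assimilation: /d/ → [z] before /v/; /k/ → [x] before /ʃ/; /g/ → [ɣ] before /χ/. In each pair only manner changes, matching the following consonant, while place and voice stay constant.
/b/ is a voiced bilabial stop. The following trigger /ɸ/ is a fricative, so /b/ must become a fricative as well.
A voiced bilabial fricative is [β], so the surface segment is [β].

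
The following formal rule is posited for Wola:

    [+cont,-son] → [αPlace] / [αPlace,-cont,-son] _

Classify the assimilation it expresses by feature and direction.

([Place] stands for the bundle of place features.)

progressive place assimilation

The shared variable α links the value of the place features (abbreviated [Place]) on the target to the same value on the neighbouring segment, so place is the feature that assimilates.
The conditioning segment sits to the left of the focus bar, meaning the trigger precedes the segment that changes — progressive assimilation.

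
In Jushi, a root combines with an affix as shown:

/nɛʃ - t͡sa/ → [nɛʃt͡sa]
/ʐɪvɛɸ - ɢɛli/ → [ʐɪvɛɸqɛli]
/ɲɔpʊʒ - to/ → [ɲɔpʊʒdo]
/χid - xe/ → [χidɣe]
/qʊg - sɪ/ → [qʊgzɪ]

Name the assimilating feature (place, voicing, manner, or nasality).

Comparing underlying and surface forms, /ɢ/ → [q] is the alternation; the neighbouring /ɸ/ is constant.
/ɢ/ is voiced while /ɸ/ is voiceless; the output [q] is voiceless, matching the trigger — so the feature that spreads is voicing.
Checking the remaining alternations: /t/ → [d] after /ʒ/ (voiceless → voiced, matching voiced); /x/ → [ɣ] after /d/ (voiceless → voiced, matching voiced); /s/ → [z] after /g/ (voiceless → voiced, matching voiced) — only voicing changes, and always toward the preceding segment.
No alternation appears in [nɛʃt͡sa]: there the adjacent consonants already agree in voicing (/t͡s/ and /ʃ/ are both voiceless), so this form is consistent with the same rule.

voicing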